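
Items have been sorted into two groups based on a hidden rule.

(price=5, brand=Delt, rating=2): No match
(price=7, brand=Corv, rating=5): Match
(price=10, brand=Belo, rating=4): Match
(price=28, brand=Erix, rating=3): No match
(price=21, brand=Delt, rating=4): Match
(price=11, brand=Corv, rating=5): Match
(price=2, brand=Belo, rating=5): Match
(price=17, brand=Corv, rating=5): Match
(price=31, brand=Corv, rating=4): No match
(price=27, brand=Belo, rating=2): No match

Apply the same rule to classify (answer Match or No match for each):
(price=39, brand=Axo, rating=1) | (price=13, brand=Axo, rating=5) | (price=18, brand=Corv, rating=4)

No match, Match, Match

A rule that fits every label: price ≤ 21 AND rating ≥ 3 — true of each 'Match' example, false of each 'No match' one.
(price=39, brand=Axo, rating=1): price = 39, rating = 1, does not satisfy this → No match.
(price=13, brand=Axo, rating=5): price = 13, rating = 5, meets the rule → Match.
(price=18, brand=Corv, rating=4): price = 18, rating = 4, meets the rule → Match.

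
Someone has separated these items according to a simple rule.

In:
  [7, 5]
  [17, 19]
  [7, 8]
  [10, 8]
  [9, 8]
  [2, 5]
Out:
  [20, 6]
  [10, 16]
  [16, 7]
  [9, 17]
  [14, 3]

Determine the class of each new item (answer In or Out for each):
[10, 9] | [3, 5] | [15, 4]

In, In, Out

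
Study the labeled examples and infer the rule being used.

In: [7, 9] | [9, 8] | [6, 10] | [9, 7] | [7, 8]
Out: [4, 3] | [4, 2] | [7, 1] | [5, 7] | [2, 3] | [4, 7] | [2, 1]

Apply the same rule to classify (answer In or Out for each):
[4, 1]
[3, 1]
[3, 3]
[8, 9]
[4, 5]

Out, Out, Out, In, Out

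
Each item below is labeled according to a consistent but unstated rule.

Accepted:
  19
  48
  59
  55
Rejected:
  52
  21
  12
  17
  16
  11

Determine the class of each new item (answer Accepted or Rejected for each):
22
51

Rejected, Rejected

The simplest hypothesis consistent with all the labels is: digit sum ≥ 9.
22: digit sum 2+2 = 4, does not fit → Rejected. 51: digit sum 5+1 = 6, does not fit → Rejected.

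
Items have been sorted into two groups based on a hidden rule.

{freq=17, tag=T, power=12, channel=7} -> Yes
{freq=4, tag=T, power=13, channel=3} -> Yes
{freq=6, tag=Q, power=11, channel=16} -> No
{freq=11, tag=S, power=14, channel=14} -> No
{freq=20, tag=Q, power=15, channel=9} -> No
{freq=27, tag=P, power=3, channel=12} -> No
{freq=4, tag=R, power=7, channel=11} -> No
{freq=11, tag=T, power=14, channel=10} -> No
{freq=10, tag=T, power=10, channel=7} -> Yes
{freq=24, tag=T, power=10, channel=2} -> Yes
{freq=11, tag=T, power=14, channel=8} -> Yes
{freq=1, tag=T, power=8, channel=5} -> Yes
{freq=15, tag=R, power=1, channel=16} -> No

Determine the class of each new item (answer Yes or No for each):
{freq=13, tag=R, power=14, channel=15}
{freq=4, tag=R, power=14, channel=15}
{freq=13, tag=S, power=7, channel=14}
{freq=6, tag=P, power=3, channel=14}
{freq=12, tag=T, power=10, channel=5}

Rule: channel ≤ 8. This holds for each 'Yes' example and fails for each 'No' one.

No, No, No, No, Yes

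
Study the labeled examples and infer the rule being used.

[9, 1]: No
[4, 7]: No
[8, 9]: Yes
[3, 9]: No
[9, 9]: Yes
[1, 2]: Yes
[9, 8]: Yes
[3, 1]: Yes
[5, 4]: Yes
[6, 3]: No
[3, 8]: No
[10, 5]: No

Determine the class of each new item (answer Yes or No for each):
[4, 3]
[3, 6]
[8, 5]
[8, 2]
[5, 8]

The distinguishing property — |first − second| ≤ 2 — holds for all the 'Yes' cases and none of the 'No' cases.
[4, 3]: |4−3| = 1 — matches, so Yes. [3, 6]: |3−6| = 3 — lacks this property, so No. [8, 5]: |8−5| = 3 — lacks this property, so No. [8, 2]: |8−2| = 6 — lacks this property, so No. [5, 8]: |5−8| = 3 — lacks this property, so No.

Yes, No, No, No, No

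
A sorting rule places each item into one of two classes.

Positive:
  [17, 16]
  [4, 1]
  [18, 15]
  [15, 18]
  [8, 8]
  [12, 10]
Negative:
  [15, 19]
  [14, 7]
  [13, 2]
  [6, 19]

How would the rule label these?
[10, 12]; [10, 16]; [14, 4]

Positive, Negative, Negative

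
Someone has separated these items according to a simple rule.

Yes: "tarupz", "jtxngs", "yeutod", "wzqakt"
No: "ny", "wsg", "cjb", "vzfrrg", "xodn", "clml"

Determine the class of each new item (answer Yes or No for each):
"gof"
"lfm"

Every 'Yes' example satisfies: contains 't'. None of the 'No' examples do.
No: "gof", since no 't'.
No: "lfm", since no 't'.

No, No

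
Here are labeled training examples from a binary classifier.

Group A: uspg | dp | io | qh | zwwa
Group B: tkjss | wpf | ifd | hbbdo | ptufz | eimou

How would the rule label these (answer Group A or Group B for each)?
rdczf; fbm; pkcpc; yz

A rule that fits every label: even length — true of each 'Group A' example, false of each 'Group B' one.

Group B, Group B, Group B, Group A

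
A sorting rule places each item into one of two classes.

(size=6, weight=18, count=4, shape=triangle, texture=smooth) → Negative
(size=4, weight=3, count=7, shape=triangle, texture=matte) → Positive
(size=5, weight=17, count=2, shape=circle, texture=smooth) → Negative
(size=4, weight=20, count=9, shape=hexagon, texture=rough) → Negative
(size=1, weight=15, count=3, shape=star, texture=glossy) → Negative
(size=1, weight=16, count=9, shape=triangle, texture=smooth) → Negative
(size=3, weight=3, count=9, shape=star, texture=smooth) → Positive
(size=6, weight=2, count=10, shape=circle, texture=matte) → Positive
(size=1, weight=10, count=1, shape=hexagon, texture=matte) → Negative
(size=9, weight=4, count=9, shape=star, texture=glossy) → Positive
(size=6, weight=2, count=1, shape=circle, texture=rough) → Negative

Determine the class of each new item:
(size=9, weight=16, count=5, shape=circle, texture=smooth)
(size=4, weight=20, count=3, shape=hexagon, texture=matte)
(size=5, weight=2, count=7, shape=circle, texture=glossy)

The common property of the 'Positive' items is: weight ≤ 4 AND count ≥ 2. No 'Negative' item has it.

Negative, Negative, Positive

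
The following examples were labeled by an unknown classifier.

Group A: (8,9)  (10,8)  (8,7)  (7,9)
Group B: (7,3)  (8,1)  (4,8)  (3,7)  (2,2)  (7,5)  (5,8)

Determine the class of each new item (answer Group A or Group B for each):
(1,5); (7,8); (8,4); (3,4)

The classifier is using: sum ≥ 15.
(1,5) → 1+5 = 6 → Group B.
(7,8) → 7+8 = 15 → Group A.
(8,4) → 8+4 = 12 → Group B.
(3,4) → 3+4 = 7 → Group B.

Group B, Group A, Group B, Group B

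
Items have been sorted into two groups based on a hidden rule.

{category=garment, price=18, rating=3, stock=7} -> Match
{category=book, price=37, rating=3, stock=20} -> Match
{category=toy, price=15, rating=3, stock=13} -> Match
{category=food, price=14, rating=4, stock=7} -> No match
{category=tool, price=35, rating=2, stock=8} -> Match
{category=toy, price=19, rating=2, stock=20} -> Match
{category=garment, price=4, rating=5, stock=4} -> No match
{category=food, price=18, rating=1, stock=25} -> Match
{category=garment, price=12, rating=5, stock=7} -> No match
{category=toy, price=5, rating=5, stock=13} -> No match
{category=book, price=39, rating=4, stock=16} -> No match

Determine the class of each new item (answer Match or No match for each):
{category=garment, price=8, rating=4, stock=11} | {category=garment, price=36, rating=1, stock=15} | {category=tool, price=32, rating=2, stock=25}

'Match' ⟺ rating ≤ 3.
No match: {category=garment, price=8, rating=4, stock=11}, since rating = 4.
Match: {category=garment, price=36, rating=1, stock=15}, since rating = 1.
Match: {category=tool, price=32, rating=2, stock=25}, since rating = 2.

No match, Match, Match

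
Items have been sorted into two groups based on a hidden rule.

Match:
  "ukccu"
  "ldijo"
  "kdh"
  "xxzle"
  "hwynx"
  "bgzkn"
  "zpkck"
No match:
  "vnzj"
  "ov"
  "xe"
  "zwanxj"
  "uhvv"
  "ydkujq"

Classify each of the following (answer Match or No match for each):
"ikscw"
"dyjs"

The rule appears to be: odd length.

Match, No match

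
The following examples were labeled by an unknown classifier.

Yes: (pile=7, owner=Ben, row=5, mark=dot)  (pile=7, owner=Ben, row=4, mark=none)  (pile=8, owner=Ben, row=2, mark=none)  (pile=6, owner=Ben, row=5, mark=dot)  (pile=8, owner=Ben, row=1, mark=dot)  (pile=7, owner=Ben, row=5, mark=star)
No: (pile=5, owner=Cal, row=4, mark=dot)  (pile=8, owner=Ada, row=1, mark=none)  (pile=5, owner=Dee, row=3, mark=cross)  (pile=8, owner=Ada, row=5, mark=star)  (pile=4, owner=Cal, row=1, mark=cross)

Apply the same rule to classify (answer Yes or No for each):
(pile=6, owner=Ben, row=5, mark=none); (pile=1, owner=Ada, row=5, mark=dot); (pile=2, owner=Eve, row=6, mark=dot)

Yes, No, No

The classifier is using: owner is Ben.
(pile=6, owner=Ben, row=5, mark=none) → owner is Ben → Yes.
(pile=1, owner=Ada, row=5, mark=dot) → owner is Ada → No.
(pile=2, owner=Eve, row=6, mark=dot) → owner is Eve → No.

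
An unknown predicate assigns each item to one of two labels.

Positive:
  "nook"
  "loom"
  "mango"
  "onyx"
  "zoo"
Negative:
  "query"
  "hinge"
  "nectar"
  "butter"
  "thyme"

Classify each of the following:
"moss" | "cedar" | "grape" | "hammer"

Positive, Negative, Negative, Negative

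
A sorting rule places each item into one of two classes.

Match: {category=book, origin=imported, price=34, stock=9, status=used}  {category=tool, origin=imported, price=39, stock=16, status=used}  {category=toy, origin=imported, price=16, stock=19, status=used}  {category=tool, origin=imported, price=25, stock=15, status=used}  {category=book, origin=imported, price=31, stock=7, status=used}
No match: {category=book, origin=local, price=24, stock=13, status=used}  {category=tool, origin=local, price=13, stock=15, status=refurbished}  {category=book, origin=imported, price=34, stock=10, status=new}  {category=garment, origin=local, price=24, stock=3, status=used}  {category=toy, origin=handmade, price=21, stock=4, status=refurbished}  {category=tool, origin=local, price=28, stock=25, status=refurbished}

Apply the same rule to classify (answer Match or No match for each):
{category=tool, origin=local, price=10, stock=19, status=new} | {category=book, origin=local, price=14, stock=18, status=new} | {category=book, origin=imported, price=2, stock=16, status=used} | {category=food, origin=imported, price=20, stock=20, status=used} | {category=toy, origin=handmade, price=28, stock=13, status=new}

No match, No match, Match, Match, No match

The rule appears to be: status is used AND origin is imported.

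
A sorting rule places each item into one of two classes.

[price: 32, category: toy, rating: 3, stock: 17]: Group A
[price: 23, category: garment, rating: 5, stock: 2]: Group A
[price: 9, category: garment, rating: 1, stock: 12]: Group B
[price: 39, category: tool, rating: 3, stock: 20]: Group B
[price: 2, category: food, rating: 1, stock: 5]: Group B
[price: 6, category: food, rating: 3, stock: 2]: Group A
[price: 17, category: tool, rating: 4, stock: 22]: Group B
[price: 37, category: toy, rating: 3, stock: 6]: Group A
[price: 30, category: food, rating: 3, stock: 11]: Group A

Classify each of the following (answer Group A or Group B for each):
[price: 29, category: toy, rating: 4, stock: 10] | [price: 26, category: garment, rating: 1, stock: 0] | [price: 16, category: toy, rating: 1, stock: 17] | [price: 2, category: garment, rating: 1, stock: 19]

Group A, Group B, Group B, Group B

The rule appears to be: rating ≥ 3 AND stock ≤ 17.
Group A: [price: 29, category: toy, rating: 4, stock: 10], since rating = 4, stock = 10.
Group B: [price: 26, category: garment, rating: 1, stock: 0], since rating = 1, stock = 0.
Group B: [price: 16, category: toy, rating: 1, stock: 17], since rating = 1, stock = 17.
Group B: [price: 2, category: garment, rating: 1, stock: 19], since rating = 1, stock = 19.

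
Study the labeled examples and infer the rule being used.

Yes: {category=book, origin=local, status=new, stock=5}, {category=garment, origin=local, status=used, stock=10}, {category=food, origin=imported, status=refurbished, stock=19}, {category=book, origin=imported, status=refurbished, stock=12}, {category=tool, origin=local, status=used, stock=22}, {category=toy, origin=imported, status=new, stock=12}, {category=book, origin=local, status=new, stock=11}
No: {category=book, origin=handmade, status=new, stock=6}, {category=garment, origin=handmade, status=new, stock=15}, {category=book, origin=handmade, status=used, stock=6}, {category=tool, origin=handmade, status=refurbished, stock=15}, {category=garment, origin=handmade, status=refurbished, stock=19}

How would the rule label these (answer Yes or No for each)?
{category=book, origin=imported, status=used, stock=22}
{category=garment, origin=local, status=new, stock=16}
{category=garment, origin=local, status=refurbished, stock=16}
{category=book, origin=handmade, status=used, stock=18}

A rule that fits every label: origin is not handmade — true of each 'Yes' example, false of each 'No' one.

Yes, Yes, Yes, No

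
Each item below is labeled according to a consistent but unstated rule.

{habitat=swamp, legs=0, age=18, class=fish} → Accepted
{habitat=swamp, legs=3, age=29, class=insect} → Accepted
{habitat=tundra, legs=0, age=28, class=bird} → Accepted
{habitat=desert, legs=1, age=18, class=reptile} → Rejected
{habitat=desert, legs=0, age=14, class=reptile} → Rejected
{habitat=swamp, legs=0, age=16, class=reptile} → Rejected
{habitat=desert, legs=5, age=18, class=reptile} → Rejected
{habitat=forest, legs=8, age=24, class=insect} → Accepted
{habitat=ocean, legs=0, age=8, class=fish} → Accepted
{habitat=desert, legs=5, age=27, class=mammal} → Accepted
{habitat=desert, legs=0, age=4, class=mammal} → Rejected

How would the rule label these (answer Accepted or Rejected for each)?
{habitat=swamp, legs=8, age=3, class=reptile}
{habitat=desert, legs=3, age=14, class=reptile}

Rejected, Rejected

All 'Accepted' examples share one property — class is fish OR age ≥ 24 — and every 'Rejected' example lacks it.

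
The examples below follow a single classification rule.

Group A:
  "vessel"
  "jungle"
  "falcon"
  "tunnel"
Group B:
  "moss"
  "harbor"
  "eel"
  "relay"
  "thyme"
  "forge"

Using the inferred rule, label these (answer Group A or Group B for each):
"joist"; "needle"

The common property of the 'Group A' items is: even length AND contains 'l'. No 'Group B' item has it.
"joist": length 5, no 'l', doesn't match → Group B. "needle": length 6, has 'l', qualifies → Group A.

Group B, Group A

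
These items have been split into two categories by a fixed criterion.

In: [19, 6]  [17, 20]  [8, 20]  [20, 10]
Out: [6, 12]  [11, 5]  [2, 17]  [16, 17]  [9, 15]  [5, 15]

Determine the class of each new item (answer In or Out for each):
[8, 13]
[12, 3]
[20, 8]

Out, Out, In

The distinguishing property — max ≥ 19 — holds for all the 'In' cases and none of the 'Out' cases.
[8, 13]: max 13, does not fit → Out. [12, 3]: max 12, does not fit → Out. [20, 8]: max 20, satisfies this → In.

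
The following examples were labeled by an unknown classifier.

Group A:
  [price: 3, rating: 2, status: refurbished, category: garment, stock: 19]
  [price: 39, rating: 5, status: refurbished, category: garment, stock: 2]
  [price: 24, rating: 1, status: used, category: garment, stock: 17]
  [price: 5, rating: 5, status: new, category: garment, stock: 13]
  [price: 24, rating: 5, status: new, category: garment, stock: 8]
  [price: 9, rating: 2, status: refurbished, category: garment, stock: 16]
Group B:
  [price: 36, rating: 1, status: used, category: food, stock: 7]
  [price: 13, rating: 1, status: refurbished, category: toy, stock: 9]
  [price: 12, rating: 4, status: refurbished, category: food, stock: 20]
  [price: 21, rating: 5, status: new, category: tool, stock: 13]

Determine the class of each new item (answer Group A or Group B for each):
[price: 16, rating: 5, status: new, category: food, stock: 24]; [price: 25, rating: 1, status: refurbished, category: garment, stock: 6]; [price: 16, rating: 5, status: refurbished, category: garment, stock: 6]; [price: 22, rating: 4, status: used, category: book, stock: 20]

All 'Group A' examples share one property — category is garment — and every 'Group B' example lacks it.
[price: 16, rating: 5, status: new, category: food, stock: 24]: Group B (category is food). [price: 25, rating: 1, status: refurbished, category: garment, stock: 6]: Group A (category is garment). [price: 16, rating: 5, status: refurbished, category: garment, stock: 6]: Group A (category is garment). [price: 22, rating: 4, status: used, category: book, stock: 20]: Group B (category is book).

Group B, Group A, Group A, Group B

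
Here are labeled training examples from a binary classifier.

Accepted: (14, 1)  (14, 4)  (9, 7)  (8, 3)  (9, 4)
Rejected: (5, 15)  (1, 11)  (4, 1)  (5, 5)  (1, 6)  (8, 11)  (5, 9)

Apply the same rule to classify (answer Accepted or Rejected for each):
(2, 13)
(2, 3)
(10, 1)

Rejected, Rejected, Accepted

The common property of the 'Accepted' items is: first > second AND sum ≥ 7. No 'Rejected' item has it.
(2, 13) — 2 < 13, 2+13 = 15, hence Rejected. (2, 3) — 2 < 3, 2+3 = 5, hence Rejected. (10, 1) — 10 > 1, 10+1 = 11, hence Accepted.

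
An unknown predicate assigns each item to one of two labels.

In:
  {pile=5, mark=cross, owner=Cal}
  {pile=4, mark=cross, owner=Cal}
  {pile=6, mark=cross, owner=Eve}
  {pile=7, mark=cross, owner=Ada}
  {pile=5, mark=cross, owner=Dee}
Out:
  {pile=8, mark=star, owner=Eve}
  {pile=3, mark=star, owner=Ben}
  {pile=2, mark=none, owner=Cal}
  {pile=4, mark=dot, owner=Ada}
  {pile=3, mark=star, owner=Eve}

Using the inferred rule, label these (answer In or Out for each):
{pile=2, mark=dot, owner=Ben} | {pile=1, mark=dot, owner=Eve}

Rule: mark is cross. This holds for each 'In' example and fails for each 'Out' one.
{pile=2, mark=dot, owner=Ben}: mark is dot — does not satisfy this, so Out.
{pile=1, mark=dot, owner=Eve}: mark is dot — does not satisfy this, so Out.

Out, Out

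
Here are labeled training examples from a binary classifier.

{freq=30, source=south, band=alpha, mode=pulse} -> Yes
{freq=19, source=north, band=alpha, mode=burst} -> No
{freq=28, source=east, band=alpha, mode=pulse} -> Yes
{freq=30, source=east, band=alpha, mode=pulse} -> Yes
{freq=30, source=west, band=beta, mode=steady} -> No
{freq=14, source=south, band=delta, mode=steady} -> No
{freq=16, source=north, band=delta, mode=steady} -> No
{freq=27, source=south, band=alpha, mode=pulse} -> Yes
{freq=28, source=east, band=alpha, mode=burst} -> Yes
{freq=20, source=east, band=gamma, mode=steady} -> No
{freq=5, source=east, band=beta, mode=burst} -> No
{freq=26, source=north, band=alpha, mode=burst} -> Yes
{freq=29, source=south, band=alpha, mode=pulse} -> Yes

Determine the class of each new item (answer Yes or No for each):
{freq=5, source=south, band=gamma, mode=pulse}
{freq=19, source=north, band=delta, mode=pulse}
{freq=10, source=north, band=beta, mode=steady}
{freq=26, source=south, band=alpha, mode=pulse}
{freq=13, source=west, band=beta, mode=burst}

No, No, No, Yes, No

The common property of the 'Yes' items is: band is alpha AND freq ≥ 20. No 'No' item has it.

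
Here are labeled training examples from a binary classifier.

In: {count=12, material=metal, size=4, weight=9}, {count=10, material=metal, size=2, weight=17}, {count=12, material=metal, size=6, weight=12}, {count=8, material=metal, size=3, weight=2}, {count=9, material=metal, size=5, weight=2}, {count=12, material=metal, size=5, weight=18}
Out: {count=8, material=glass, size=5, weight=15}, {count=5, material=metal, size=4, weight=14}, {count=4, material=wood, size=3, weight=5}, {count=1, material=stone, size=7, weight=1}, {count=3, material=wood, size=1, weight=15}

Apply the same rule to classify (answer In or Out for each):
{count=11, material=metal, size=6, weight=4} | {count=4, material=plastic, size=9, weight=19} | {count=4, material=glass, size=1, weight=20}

Every 'In' example satisfies: material is metal AND count ≥ 8. None of the 'Out' examples do.
{count=11, material=metal, size=6, weight=4} → material is metal, count = 11 → In.
{count=4, material=plastic, size=9, weight=19} → material is plastic, count = 4 → Out.
{count=4, material=glass, size=1, weight=20} → material is glass, count = 4 → Out.

In, Out, Out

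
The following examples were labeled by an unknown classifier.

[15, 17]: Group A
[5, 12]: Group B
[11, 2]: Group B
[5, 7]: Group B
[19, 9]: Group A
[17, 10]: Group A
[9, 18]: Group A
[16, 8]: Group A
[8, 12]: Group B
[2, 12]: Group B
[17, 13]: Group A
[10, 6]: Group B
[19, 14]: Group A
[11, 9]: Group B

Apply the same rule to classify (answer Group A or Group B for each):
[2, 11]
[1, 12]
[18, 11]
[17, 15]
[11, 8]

The simplest hypothesis consistent with all the labels is: sum ≥ 24.
[2, 11] → 2+11 = 13 → Group B.
[1, 12] → 1+12 = 13 → Group B.
[18, 11] → 18+11 = 29 → Group A.
[17, 15] → 17+15 = 32 → Group A.
[11, 8] → 11+8 = 19 → Group B.

Group B, Group B, Group A, Group A, Group B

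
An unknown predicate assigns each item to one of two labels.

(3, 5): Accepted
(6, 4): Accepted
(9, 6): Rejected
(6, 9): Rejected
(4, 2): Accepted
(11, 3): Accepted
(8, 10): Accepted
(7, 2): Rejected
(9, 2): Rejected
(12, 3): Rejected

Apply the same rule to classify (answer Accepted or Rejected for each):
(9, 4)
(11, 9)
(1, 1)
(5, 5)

Rejected, Accepted, Accepted, Accepted

Comparing the two groups points to one rule — sum is even.
(9, 4) — 9+4 = 13, hence Rejected. (11, 9) — 11+9 = 20, hence Accepted. (1, 1) — 1+1 = 2, hence Accepted. (5, 5) — 5+5 = 10, hence Accepted.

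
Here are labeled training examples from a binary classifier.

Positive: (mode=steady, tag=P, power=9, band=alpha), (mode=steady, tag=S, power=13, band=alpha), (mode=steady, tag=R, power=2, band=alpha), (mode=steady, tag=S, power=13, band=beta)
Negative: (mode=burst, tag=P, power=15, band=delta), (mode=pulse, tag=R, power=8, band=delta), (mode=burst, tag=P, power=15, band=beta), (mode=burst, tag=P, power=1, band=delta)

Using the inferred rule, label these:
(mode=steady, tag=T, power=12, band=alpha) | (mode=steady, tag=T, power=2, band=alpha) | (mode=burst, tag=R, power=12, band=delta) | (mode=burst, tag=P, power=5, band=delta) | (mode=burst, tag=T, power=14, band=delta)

Positive, Positive, Negative, Negative, Negative

Checking candidate rules against both groups, what survives is: mode is steady.
(mode=steady, tag=T, power=12, band=alpha): Positive (mode is steady).
(mode=steady, tag=T, power=2, band=alpha): Positive (mode is steady).
(mode=burst, tag=R, power=12, band=delta): Negative (mode is burst).
(mode=burst, tag=P, power=5, band=delta): Negative (mode is burst).
(mode=burst, tag=T, power=14, band=delta): Negative (mode is burst).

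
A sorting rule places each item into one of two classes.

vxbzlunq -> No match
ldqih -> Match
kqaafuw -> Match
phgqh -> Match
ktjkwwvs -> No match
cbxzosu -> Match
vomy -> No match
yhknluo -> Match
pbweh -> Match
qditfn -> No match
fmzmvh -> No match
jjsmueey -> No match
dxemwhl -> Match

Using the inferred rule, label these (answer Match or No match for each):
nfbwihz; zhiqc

The simplest hypothesis consistent with all the labels is: odd length.
nfbwihz → length 7 → Match. zhiqc → length 5 → Match.

Match, Match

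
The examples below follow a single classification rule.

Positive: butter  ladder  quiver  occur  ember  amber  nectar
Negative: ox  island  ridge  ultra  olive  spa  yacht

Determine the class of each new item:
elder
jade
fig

Positive, Negative, Negative

A rule that fits every label: ends with 'r' — true of each 'Positive' example, false of each 'Negative' one.
elder — ends with 'r', hence Positive. jade — ends with 'e', hence Negative. fig — ends with 'g', hence Negative.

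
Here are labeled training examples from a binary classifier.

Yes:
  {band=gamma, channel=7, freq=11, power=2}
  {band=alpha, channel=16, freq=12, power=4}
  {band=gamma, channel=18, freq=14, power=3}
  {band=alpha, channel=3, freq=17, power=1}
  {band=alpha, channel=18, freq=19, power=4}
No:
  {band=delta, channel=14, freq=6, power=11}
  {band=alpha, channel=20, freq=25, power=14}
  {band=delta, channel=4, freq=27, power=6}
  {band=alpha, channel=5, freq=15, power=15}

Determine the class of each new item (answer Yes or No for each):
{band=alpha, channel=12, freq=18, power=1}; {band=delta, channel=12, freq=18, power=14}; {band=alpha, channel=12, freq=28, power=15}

Yes, No, No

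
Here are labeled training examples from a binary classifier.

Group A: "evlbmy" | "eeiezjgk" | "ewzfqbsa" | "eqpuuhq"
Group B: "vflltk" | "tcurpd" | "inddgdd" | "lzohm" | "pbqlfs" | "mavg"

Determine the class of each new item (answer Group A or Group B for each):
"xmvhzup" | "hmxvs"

Group B, Group B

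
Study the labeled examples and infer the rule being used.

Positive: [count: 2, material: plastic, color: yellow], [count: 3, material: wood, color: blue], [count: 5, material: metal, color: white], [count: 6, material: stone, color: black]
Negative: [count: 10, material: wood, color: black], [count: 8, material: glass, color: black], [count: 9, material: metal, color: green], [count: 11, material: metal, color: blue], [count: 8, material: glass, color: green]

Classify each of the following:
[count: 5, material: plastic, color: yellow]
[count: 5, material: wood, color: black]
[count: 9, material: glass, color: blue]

Positive, Positive, Negative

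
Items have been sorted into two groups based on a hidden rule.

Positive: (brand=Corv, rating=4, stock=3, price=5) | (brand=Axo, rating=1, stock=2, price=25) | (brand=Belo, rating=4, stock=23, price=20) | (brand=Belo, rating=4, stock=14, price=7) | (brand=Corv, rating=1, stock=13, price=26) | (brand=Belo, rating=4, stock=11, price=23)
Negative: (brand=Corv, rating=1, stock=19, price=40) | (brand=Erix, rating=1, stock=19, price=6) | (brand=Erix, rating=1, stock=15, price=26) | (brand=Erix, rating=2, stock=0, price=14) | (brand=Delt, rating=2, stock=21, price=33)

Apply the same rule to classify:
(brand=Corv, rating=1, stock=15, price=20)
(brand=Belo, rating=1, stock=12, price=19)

'Positive' ⟺ brand is not Erix AND price ≤ 26.
Positive: (brand=Corv, rating=1, stock=15, price=20), since brand is Corv, price = 20. Positive: (brand=Belo, rating=1, stock=12, price=19), since brand is Belo, price = 19.

Positive, Positive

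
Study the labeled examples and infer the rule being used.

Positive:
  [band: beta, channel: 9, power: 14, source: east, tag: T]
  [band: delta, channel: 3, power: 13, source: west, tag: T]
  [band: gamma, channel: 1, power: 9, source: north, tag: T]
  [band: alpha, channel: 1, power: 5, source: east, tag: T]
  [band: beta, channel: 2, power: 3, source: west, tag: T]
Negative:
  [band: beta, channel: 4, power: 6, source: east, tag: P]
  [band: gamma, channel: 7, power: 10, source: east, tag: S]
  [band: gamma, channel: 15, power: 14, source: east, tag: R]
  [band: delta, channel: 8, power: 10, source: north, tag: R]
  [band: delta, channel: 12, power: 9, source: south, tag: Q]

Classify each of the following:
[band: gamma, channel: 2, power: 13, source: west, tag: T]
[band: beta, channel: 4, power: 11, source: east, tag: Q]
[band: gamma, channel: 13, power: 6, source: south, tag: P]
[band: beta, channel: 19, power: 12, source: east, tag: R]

Positive, Negative, Negative, Negative

'Positive' ⟺ tag is T.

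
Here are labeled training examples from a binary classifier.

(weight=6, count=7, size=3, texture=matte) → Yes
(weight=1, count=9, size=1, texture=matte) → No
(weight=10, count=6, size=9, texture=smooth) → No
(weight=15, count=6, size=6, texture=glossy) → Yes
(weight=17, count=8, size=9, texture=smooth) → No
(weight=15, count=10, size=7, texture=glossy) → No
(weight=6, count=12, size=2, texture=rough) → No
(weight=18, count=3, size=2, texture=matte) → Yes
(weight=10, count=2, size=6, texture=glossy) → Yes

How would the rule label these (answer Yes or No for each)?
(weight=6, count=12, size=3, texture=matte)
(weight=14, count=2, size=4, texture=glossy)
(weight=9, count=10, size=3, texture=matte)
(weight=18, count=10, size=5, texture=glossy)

No, Yes, No, No

The rule appears to be: count ≤ 7 AND size ≤ 6.
(weight=6, count=12, size=3, texture=matte): No (count = 12, size = 3).
(weight=14, count=2, size=4, texture=glossy): Yes (count = 2, size = 4).
(weight=9, count=10, size=3, texture=matte): No (count = 10, size = 3).
(weight=18, count=10, size=5, texture=glossy): No (count = 10, size = 5).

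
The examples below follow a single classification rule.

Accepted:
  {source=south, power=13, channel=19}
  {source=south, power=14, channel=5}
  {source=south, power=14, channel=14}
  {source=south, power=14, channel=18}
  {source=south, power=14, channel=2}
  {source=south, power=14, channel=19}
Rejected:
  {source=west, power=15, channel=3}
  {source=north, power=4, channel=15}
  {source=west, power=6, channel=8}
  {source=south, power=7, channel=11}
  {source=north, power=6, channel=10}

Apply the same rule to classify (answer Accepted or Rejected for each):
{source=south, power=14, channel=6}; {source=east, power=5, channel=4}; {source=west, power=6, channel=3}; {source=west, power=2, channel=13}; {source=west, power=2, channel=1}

Accepted, Rejected, Rejected, Rejected, Rejected

'Accepted' ⟺ source is south AND power ≥ 13.
{source=south, power=14, channel=6} → source is south, power = 14 → Accepted.
{source=east, power=5, channel=4} → source is east, power = 5 → Rejected.
{source=west, power=6, channel=3} → source is west, power = 6 → Rejected.
{source=west, power=2, channel=13} → source is west, power = 2 → Rejected.
{source=west, power=2, channel=1} → source is west, power = 2 → Rejected.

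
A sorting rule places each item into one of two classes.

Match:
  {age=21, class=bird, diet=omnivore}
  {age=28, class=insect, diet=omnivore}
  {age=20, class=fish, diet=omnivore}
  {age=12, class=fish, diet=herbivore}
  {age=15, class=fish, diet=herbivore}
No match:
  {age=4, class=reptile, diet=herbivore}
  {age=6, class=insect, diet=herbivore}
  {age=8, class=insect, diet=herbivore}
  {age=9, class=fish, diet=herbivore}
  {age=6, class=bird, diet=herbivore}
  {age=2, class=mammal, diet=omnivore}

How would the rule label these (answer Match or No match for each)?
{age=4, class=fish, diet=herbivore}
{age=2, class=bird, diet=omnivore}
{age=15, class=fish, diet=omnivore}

The classifier is using: age ≥ 12.
{age=4, class=fish, diet=herbivore}: age = 4 — does not fit, so No match.
{age=2, class=bird, diet=omnivore}: age = 2 — does not fit, so No match.
{age=15, class=fish, diet=omnivore}: age = 15 — qualifies, so Match.

No match, No match, Match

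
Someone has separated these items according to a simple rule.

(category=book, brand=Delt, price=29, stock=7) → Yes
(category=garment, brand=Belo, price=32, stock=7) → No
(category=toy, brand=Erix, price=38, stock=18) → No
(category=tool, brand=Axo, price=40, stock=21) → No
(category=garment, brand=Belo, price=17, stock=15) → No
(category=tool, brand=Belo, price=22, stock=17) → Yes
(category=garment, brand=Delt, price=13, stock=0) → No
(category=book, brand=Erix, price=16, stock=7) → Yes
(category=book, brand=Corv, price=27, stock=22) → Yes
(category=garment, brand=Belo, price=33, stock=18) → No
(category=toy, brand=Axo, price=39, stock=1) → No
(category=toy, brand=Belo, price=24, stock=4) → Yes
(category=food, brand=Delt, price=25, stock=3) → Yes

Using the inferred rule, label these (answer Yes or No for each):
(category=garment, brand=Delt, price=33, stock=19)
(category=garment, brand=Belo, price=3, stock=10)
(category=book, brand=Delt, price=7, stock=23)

All 'Yes' examples share one property — category is not garment AND price ≤ 29 — and every 'No' example lacks it.
(category=garment, brand=Delt, price=33, stock=19): No (category is garment, price = 33). (category=garment, brand=Belo, price=3, stock=10): No (category is garment, price = 3). (category=book, brand=Delt, price=7, stock=23): Yes (category is book, price = 7).

No, No, Yes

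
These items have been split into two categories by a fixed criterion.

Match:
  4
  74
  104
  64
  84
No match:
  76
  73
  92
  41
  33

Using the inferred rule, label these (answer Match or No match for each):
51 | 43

All 'Match' examples share one property — ends in digit 4 — and every 'No match' example lacks it.
51: last digit 1 — does not pass, so No match.
43: last digit 3 — does not pass, so No match.

No match, No match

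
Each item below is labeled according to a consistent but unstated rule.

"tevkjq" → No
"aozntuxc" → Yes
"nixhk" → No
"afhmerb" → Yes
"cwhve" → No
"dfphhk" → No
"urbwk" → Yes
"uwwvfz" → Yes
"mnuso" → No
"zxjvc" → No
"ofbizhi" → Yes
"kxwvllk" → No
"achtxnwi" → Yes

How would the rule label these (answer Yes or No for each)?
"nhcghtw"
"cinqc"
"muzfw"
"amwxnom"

The pattern is that an item is 'Yes' exactly when: starts with a vowel.
"nhcghtw" — starts with 'n', hence No.
"cinqc" — starts with 'c', hence No.
"muzfw" — starts with 'm', hence No.
"amwxnom" — starts with 'a', hence Yes.

No, No, No, Yes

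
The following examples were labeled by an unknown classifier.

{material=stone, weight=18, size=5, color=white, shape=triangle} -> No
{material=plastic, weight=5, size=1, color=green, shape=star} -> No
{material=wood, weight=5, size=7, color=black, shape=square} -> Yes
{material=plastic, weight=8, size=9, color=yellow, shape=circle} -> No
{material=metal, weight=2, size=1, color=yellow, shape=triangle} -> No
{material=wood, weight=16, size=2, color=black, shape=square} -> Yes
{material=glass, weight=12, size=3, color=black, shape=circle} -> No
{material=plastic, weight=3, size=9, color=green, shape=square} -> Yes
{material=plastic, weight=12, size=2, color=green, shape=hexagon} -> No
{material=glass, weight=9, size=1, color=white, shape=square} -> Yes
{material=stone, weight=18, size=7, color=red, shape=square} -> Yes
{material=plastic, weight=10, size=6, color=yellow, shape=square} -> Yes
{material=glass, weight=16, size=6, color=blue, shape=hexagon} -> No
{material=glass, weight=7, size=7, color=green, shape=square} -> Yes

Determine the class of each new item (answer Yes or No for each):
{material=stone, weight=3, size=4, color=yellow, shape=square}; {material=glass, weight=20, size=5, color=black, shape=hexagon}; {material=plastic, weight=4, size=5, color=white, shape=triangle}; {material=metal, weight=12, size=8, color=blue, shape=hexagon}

Yes, No, No, No

The classifier is using: shape is square.
{material=stone, weight=3, size=4, color=yellow, shape=square} — shape is square, hence Yes.
{material=glass, weight=20, size=5, color=black, shape=hexagon} — shape is hexagon, hence No.
{material=plastic, weight=4, size=5, color=white, shape=triangle} — shape is triangle, hence No.
{material=metal, weight=12, size=8, color=blue, shape=hexagon} — shape is hexagon, hence No.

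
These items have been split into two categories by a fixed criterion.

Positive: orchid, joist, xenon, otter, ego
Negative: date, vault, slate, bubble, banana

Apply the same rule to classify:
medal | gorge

'Positive' ⟺ contains 'o'.

Negative, Positive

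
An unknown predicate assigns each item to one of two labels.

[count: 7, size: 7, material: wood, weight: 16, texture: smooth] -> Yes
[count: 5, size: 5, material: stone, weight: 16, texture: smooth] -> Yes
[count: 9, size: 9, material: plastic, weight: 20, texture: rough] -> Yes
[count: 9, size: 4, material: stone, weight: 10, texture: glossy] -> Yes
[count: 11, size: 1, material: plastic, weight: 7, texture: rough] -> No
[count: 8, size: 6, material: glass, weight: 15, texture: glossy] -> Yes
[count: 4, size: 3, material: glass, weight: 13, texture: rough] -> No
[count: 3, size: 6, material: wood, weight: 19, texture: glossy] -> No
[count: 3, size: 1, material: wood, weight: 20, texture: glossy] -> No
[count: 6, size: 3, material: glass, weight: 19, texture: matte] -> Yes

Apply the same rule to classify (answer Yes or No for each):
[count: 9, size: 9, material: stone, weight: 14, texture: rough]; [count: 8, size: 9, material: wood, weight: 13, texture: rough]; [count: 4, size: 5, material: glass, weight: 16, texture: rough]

All 'Yes' examples share one property — size ≥ 3 AND count ≥ 5 — and every 'No' example lacks it.

Yes, Yes, No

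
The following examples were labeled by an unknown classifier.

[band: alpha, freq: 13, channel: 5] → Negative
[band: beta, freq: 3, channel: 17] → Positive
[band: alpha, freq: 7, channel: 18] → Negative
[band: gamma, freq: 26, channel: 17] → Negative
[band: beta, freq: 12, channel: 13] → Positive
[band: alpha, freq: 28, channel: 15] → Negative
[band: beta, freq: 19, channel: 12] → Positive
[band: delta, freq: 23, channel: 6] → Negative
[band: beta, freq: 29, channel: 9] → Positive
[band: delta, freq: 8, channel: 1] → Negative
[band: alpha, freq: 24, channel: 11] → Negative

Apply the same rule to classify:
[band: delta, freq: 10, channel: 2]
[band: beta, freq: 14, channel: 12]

Negative, Positive

The distinguishing property — band is beta — holds for all the 'Positive' cases and none of the 'Negative' cases.
[band: delta, freq: 10, channel: 2]: band is delta — doesn't qualify, so Negative.
[band: beta, freq: 14, channel: 12]: band is beta — passes, so Positive.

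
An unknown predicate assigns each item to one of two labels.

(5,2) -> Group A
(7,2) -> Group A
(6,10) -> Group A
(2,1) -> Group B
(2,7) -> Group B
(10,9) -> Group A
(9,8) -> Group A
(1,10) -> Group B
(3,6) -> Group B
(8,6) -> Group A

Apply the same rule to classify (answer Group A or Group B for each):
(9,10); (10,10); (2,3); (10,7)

Group A, Group A, Group B, Group A

The distinguishing property — first ≥ 5 — holds for all the 'Group A' cases and none of the 'Group B' cases.
Group A: (9,10), since first 9. Group A: (10,10), since first 10. Group B: (2,3), since first 2. Group A: (10,7), since first 10.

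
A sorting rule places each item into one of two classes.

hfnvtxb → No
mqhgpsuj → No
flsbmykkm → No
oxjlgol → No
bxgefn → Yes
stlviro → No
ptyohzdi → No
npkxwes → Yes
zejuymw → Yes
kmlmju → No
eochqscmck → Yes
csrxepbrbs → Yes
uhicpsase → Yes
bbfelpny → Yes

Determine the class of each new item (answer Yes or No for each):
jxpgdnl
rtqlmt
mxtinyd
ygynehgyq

Comparing the two groups points to one rule — contains 'e'.
jxpgdnl → no 'e' → No. rtqlmt → no 'e' → No. mxtinyd → no 'e' → No. ygynehgyq → has 'e' → Yes.

No, No, No, Yes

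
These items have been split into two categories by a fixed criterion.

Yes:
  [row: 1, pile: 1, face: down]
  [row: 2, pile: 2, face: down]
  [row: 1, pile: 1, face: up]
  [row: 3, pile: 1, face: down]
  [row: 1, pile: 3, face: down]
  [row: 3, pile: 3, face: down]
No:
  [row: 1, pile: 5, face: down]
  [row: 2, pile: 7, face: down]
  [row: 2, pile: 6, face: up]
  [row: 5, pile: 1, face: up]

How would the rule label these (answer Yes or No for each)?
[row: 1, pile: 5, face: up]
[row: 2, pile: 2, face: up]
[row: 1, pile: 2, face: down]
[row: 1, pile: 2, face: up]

All 'Yes' examples share one property — pile ≤ 3 AND row ≤ 3 — and every 'No' example lacks it.

No, Yes, Yes, Yes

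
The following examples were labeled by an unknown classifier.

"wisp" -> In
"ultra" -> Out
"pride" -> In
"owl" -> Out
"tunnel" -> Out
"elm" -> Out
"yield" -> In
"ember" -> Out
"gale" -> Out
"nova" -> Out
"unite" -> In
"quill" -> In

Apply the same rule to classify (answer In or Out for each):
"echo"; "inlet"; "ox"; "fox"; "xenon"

'In' ⟺ contains 'i'.

Out, In, Out, Out, Out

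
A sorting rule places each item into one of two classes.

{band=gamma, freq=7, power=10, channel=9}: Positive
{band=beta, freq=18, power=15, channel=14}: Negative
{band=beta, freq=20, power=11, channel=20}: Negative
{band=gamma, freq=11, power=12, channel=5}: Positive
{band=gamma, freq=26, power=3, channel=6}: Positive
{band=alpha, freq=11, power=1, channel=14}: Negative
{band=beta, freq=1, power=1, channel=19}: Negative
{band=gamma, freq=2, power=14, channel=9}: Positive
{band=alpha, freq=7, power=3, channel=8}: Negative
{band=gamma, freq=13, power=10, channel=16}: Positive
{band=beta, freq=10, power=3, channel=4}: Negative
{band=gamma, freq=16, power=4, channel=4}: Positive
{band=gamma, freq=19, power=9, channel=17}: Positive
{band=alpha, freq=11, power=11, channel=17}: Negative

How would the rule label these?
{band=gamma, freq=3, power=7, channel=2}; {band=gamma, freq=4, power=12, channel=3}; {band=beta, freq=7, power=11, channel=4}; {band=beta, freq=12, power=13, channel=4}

Positive, Positive, Negative, Negative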